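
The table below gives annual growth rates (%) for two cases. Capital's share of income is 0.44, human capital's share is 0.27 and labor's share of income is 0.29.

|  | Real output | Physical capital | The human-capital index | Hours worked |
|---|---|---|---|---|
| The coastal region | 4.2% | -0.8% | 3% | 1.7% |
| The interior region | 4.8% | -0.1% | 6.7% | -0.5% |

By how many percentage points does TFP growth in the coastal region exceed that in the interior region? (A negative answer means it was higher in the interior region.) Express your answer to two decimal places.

Labor's share = 1 − 0.44 − 0.27 = 0.29.
The coastal region: TFP = 4.2 + 0.352 − 0.81 − 0.493 = 3.249%.
The interior region: TFP = 4.8 + 0.044 − 1.809 + 0.145 = 3.18%.
Difference = 3.249 − (3.18) = 0.069 pp.

0.07 percentage points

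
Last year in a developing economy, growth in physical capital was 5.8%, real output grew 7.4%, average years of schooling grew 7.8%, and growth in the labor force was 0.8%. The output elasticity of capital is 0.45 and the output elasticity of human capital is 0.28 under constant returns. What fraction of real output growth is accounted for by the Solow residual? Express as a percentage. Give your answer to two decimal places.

32.30%

Labor's share = 1 − 0.45 − 0.28 = 0.27.
Physical capital: 0.45 × 5.8 = 2.61 pp.
Average years of schooling: 0.28 × 7.8 = 2.184 pp.
The labor force: 0.27 × 0.8 = 0.216 pp.
TFP growth = 7.4 − 5.01 = 2.39%.
TFP share of growth = 2.39 / 7.4 × 100 = 32.2973%.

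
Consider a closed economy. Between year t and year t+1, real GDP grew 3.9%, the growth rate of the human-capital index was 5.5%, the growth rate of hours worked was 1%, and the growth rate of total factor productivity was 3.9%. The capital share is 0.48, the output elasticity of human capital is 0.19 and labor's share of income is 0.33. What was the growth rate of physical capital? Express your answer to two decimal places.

Labor's share = 1 − 0.48 − 0.19 = 0.33.
gY = gA + 0.19×5.5 + 0.33×1 + 0.48×g.
0.48×g = 3.9 − 3.9 − 1.375 = -1.375.
g = -1.375 / 0.48 = -2.8646%.

-2.86%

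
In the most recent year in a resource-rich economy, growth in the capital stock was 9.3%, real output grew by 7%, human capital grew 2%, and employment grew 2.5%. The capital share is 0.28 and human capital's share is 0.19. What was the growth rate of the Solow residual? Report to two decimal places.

Labor's share = 1 − 0.28 − 0.19 = 0.53.
The capital stock: 0.28 × 9.3 = 2.604 pp.
Human capital: 0.19 × 2 = 0.38 pp.
Employment: 0.53 × 2.5 = 1.325 pp.
TFP growth = 7 − 4.309 = 2.691%.

The Solow residual growth was 2.69%.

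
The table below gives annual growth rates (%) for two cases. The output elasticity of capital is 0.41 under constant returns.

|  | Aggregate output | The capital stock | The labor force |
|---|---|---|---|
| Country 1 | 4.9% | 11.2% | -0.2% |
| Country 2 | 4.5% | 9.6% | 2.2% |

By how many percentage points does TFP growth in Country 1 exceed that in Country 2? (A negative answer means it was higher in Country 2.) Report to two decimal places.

Labor's share = 1 − 0.41 = 0.59.
Country 1: TFP = 4.9 − 4.592 + 0.118 = 0.426%.
Country 2: TFP = 4.5 − 3.936 − 1.298 = -0.734%.
Difference = 0.426 − (-0.734) = 1.16 pp.

1.16 percentage points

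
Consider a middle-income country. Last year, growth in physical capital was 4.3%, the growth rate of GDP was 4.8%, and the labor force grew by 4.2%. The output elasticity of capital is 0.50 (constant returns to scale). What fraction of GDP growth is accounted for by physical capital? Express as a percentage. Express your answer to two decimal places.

Physical capital accounted for 44.79% of growth.

Physical capital contributed 0.5 × 4.3 = 2.15 pp.
Share of growth = 2.15 / 4.8 × 100 = 44.7917%.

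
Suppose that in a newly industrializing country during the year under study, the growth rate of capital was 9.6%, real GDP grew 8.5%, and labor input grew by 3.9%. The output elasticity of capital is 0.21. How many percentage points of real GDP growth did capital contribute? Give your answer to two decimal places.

2.02

Contribution = share × growth = 0.21 × 9.6 = 2.016 pp.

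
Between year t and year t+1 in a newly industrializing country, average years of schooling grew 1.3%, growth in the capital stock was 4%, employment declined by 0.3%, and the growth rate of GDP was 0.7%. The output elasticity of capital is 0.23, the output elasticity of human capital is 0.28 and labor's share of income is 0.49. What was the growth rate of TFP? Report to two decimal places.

-0.44%

Labor's share = 1 − 0.23 − 0.28 = 0.49.
The capital stock: 0.23 × 4 = 0.92 pp.
Average years of schooling: 0.28 × 1.3 = 0.364 pp.
Employment: 0.49 × (-0.3) = -0.147 pp.
TFP growth = 0.7 − 1.137 = -0.437%.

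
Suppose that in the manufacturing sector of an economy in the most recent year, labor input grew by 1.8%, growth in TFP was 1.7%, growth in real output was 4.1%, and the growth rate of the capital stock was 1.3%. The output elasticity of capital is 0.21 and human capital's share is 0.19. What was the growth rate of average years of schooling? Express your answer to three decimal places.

Average years of schooling growth was 5.511%.

Labor's share = 1 − 0.21 − 0.19 = 0.6.
gY = gA + 0.21×1.3 + 0.6×1.8 + 0.19×g.
0.19×g = 4.1 − 1.7 − 1.353 = 1.047.
g = 1.047 / 0.19 = 5.51053%.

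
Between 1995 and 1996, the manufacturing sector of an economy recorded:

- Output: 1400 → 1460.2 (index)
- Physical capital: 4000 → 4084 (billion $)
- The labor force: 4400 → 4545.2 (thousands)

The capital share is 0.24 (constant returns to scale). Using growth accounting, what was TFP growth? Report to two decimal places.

Output growth = (1460.2 − 1400) / 1400 = 4.3%.
Physical capital growth = (4084 − 4000) / 4000 = 2.1%.
The labor force growth = (4545.2 − 4400) / 4400 = 3.3%.
Labor's share = 1 − 0.24 = 0.76.
Physical capital: 0.24 × 2.1 = 0.504 pp.
The labor force: 0.76 × 3.3 = 2.508 pp.
TFP growth = 4.3 − 3.012 = 1.288%.

1.29%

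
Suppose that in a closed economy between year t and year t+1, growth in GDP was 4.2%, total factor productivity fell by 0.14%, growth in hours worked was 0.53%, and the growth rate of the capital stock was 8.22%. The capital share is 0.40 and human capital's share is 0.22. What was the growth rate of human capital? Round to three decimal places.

Labor's share = 1 − 0.4 − 0.22 = 0.38.
gY = gA + 0.4×8.22 + 0.38×0.53 + 0.22×g.
0.22×g = 4.2 + 0.14 − 3.4894 = 0.8506.
g = 0.8506 / 0.22 = 3.86636%.

Human capital grew 3.866%.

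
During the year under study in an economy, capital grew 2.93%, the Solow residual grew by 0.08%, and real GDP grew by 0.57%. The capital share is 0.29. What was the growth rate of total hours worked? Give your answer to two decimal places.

Labor's share = 1 − 0.29 = 0.71.
gY = gA + 0.29×2.93 + 0.71×g.
0.71×g = 0.57 − 0.08 − 0.8497 = -0.3597.
g = -0.3597 / 0.71 = -0.5066%.

-0.51%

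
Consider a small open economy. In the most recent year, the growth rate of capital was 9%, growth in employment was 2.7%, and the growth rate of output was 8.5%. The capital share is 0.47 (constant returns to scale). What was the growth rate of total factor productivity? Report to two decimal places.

Labor's share = 1 − 0.47 = 0.53.
Capital: 0.47 × 9 = 4.23 pp.
Employment: 0.53 × 2.7 = 1.431 pp.
TFP growth = 8.5 − 5.661 = 2.839%.

Total factor productivity growth was 2.84%.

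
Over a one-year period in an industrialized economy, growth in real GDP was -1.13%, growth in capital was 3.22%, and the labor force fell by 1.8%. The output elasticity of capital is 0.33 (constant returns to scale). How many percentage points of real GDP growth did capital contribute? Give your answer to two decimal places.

1.06 percentage points

Contribution = share × growth = 0.33 × 3.22 = 1.0626 pp.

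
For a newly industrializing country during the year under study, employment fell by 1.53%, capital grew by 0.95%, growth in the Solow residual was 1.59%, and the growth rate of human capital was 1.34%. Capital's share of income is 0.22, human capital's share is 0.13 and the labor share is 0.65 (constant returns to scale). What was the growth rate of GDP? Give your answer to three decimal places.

GDP grew 0.979%.

Labor's share = 1 − 0.22 − 0.13 = 0.65.
Capital: 0.22 × 0.95 = 0.209 pp.
Human capital: 0.13 × 1.34 = 0.1742 pp.
Employment: 0.65 × (-1.53) = -0.9945 pp.
Output growth = 1.59 + (-0.6113) = 0.9787%.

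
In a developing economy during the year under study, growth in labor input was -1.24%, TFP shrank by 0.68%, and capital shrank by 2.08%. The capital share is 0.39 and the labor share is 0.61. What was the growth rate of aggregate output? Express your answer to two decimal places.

Labor's share = 1 − 0.39 = 0.61.
Capital: 0.39 × (-2.08) = -0.8112 pp.
Labor input: 0.61 × (-1.24) = -0.7564 pp.
Output growth = -0.68 + (-1.5676) = -2.2476%.

-2.25%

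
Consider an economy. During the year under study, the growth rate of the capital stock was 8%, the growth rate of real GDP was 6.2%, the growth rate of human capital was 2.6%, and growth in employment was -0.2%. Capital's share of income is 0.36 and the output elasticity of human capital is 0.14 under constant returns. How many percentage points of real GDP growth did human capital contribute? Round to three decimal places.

0.364

Contribution = share × growth = 0.14 × 2.6 = 0.364 pp.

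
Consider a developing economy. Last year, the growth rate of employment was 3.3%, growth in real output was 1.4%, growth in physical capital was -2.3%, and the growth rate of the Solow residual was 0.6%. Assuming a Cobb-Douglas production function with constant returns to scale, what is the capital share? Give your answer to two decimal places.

gY = gA + α·gK + (1−α)·gL, so gY − gA − gL = α(gK − gL).
1.4 − 0.6 − 3.3 = α × (-2.3 − 3.3).
-2.5 = -5.6 α, so α = 0.4464.

α = 0.45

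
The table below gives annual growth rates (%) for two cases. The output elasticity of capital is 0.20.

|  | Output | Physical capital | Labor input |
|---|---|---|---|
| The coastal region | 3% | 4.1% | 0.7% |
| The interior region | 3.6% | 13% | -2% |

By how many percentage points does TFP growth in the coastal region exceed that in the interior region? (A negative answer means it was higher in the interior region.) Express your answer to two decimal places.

Labor's share = 1 − 0.2 = 0.8.
The coastal region: TFP = 3 − 0.82 − 0.56 = 1.62%.
The interior region: TFP = 3.6 − 2.6 + 1.6 = 2.6%.
Difference = 1.62 − (2.6) = -0.98 pp.

-0.98 percentage points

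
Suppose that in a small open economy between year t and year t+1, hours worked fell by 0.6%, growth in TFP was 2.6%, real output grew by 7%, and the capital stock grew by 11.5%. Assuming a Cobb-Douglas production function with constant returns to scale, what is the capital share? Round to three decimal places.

gY = gA + α·gK + (1−α)·gL, so gY − gA − gL = α(gK − gL).
7 − 2.6 + 0.6 = α × (11.5 − (-0.6)).
5 = 12.1 α, so α = 0.41322.

α = 0.413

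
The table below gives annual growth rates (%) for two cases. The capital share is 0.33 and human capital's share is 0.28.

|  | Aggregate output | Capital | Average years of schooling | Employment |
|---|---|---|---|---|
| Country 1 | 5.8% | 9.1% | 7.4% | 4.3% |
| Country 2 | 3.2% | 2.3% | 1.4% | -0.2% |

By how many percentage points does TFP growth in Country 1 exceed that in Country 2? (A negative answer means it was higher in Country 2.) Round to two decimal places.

-3.08 percentage points

Labor's share = 1 − 0.33 − 0.28 = 0.39.
Country 1: TFP = 5.8 − 3.003 − 2.072 − 1.677 = -0.952%.
Country 2: TFP = 3.2 − 0.759 − 0.392 + 0.078 = 2.127%.
Difference = -0.952 − (2.127) = -3.079 pp.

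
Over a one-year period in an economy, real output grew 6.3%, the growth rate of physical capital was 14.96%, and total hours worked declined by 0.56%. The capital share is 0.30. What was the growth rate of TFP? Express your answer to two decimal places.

2.20%

Labor's share = 1 − 0.3 = 0.7.
Physical capital: 0.3 × 14.96 = 4.488 pp.
Total hours worked: 0.7 × (-0.56) = -0.392 pp.
TFP growth = 6.3 − 4.096 = 2.204%.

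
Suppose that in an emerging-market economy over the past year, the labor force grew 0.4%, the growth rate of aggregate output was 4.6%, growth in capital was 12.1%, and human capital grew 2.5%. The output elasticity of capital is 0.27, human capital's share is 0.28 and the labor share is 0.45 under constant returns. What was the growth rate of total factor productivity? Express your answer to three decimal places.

0.453%

Labor's share = 1 − 0.27 − 0.28 = 0.45.
Capital: 0.27 × 12.1 = 3.267 pp.
Human capital: 0.28 × 2.5 = 0.7 pp.
The labor force: 0.45 × 0.4 = 0.18 pp.
TFP growth = 4.6 − 4.147 = 0.453%.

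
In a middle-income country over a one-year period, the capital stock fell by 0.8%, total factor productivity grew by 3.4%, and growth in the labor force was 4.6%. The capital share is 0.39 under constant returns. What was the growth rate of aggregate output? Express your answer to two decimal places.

5.89%

Labor's share = 1 − 0.39 = 0.61.
The capital stock: 0.39 × (-0.8) = -0.312 pp.
The labor force: 0.61 × 4.6 = 2.806 pp.
Output growth = 3.4 + 2.494 = 5.894%.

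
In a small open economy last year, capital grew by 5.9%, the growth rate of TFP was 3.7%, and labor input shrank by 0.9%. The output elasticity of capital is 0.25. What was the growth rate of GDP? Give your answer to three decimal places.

Labor's share = 1 − 0.25 = 0.75.
Capital: 0.25 × 5.9 = 1.475 pp.
Labor input: 0.75 × (-0.9) = -0.675 pp.
Output growth = 3.7 + 0.8 = 4.5%.

4.500%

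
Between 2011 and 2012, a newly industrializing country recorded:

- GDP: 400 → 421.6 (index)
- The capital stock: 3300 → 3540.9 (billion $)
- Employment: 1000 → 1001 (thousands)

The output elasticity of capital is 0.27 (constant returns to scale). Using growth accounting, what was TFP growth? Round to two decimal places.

TFP growth was 3.36%.

GDP growth = (421.6 − 400) / 400 = 5.4%.
The capital stock growth = (3540.9 − 3300) / 3300 = 7.3%.
Employment growth = (1001 − 1000) / 1000 = 0.1%.
Labor's share = 1 − 0.27 = 0.73.
The capital stock: 0.27 × 7.3 = 1.971 pp.
Employment: 0.73 × 0.1 = 0.073 pp.
TFP growth = 5.4 − 2.044 = 3.356%.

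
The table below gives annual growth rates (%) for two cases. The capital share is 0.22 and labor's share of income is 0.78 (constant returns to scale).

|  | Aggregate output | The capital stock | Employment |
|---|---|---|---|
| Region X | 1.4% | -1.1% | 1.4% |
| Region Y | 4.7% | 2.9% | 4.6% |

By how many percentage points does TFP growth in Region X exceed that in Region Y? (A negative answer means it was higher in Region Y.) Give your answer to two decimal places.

Labor's share = 1 − 0.22 = 0.78.
Region X: TFP = 1.4 + 0.242 − 1.092 = 0.55%.
Region Y: TFP = 4.7 − 0.638 − 3.588 = 0.474%.
Difference = 0.55 − (0.474) = 0.076 pp.

0.08 percentage points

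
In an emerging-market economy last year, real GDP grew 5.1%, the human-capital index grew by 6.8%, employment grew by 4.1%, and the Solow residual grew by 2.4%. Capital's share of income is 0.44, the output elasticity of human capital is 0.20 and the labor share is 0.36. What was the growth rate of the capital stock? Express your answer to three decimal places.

Labor's share = 1 − 0.44 − 0.2 = 0.36.
gY = gA + 0.2×6.8 + 0.36×4.1 + 0.44×g.
0.44×g = 5.1 − 2.4 − 2.836 = -0.136.
g = -0.136 / 0.44 = -0.30909%.

-0.309%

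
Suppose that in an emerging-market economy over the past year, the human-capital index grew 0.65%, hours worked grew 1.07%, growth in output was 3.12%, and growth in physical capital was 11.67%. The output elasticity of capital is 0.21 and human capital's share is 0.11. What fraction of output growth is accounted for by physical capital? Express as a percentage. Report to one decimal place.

Physical capital accounted for 78.5% of growth.

Physical capital contributed 0.21 × 11.67 = 2.4507 pp.
Share of growth = 2.4507 / 3.12 × 100 = 78.548%.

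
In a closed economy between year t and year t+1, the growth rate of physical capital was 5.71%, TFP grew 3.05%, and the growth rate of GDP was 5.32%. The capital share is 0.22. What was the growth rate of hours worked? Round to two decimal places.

Labor's share = 1 − 0.22 = 0.78.
gY = gA + 0.22×5.71 + 0.78×g.
0.78×g = 5.32 − 3.05 − 1.2562 = 1.0138.
g = 1.0138 / 0.78 = 1.2997%.

1.30%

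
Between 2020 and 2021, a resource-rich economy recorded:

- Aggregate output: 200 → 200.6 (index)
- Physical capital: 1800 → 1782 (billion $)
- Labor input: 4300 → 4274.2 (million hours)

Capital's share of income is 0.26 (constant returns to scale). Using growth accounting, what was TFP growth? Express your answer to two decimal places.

Aggregate output growth = (200.6 − 200) / 200 = 0.3%.
Physical capital growth = (1782 − 1800) / 1800 = -1%.
Labor input growth = (4274.2 − 4300) / 4300 = -0.6%.
Labor's share = 1 − 0.26 = 0.74.
Physical capital: 0.26 × (-1) = -0.26 pp.
Labor input: 0.74 × (-0.6) = -0.444 pp.
TFP growth = 0.3 + 0.704 = 1.004%.

1.00%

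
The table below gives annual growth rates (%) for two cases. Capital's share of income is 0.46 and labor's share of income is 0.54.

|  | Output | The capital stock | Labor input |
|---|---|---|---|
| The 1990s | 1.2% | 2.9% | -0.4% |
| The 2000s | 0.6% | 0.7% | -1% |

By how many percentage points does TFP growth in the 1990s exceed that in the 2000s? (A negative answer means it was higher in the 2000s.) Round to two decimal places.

Labor's share = 1 − 0.46 = 0.54.
The 1990s: TFP = 1.2 − 1.334 + 0.216 = 0.082%.
The 2000s: TFP = 0.6 − 0.322 + 0.54 = 0.818%.
Difference = 0.082 − (0.818) = -0.736 pp.

-0.74 percentage points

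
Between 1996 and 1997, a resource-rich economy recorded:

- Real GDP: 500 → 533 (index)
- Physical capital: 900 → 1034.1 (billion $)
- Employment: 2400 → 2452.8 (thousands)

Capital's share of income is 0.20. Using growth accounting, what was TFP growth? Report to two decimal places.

1.86%

Real GDP growth = (533 − 500) / 500 = 6.6%.
Physical capital growth = (1034.1 − 900) / 900 = 14.9%.
Employment growth = (2452.8 − 2400) / 2400 = 2.2%.
Labor's share = 1 − 0.2 = 0.8.
Physical capital: 0.2 × 14.9 = 2.98 pp.
Employment: 0.8 × 2.2 = 1.76 pp.
TFP growth = 6.6 − 4.74 = 1.86%.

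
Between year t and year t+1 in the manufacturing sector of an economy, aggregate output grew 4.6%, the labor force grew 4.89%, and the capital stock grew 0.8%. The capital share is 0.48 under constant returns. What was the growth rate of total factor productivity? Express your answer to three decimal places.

Labor's share = 1 − 0.48 = 0.52.
The capital stock: 0.48 × 0.8 = 0.384 pp.
The labor force: 0.52 × 4.89 = 2.5428 pp.
TFP growth = 4.6 − 2.9268 = 1.6732%.

Total factor productivity growth was 1.673%.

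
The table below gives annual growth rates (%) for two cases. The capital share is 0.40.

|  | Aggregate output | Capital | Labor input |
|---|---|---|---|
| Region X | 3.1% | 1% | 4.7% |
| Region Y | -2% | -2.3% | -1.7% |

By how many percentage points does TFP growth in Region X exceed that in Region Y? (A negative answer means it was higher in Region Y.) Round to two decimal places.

-0.06 percentage points

Labor's share = 1 − 0.4 = 0.6.
Region X: TFP = 3.1 − 0.4 − 2.82 = -0.12%.
Region Y: TFP = -2 + 0.92 + 1.02 = -0.06%.
Difference = -0.12 − (-0.06) = -0.06 pp.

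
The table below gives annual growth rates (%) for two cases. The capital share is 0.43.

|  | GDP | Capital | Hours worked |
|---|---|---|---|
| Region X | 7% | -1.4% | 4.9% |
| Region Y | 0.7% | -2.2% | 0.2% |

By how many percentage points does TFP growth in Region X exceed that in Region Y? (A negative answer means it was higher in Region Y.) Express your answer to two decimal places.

Labor's share = 1 − 0.43 = 0.57.
Region X: TFP = 7 + 0.602 − 2.793 = 4.809%.
Region Y: TFP = 0.7 + 0.946 − 0.114 = 1.532%.
Difference = 4.809 − (1.532) = 3.277 pp.

3.28 percentage points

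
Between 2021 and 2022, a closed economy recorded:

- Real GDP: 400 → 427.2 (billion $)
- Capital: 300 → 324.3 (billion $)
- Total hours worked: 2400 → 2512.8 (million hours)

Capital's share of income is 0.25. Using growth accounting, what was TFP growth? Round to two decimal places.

Real GDP growth = (427.2 − 400) / 400 = 6.8%.
Capital growth = (324.3 − 300) / 300 = 8.1%.
Total hours worked growth = (2512.8 − 2400) / 2400 = 4.7%.
Labor's share = 1 − 0.25 = 0.75.
Capital: 0.25 × 8.1 = 2.025 pp.
Total hours worked: 0.75 × 4.7 = 3.525 pp.
TFP growth = 6.8 − 5.55 = 1.25%.

TFP growth was 1.25%.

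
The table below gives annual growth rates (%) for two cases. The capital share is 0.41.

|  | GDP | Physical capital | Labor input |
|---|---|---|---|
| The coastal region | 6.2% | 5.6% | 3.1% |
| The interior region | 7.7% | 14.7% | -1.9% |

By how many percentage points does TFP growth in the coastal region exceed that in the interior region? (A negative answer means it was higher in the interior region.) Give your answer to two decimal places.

Labor's share = 1 − 0.41 = 0.59.
The coastal region: TFP = 6.2 − 2.296 − 1.829 = 2.075%.
The interior region: TFP = 7.7 − 6.027 + 1.121 = 2.794%.
Difference = 2.075 − (2.794) = -0.719 pp.

-0.72 percentage points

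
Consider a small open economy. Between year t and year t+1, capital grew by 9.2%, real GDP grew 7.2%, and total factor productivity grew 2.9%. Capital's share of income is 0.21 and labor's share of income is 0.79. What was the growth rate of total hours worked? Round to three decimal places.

Labor's share = 1 − 0.21 = 0.79.
gY = gA + 0.21×9.2 + 0.79×g.
0.79×g = 7.2 − 2.9 − 1.932 = 2.368.
g = 2.368 / 0.79 = 2.99747%.

2.997%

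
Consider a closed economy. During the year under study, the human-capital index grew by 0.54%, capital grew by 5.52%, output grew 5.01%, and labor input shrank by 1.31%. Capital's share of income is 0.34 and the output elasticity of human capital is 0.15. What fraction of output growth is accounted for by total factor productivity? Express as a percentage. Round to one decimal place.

Labor's share = 1 − 0.34 − 0.15 = 0.51.
Capital: 0.34 × 5.52 = 1.8768 pp.
The human-capital index: 0.15 × 0.54 = 0.081 pp.
Labor input: 0.51 × (-1.31) = -0.6681 pp.
TFP growth = 5.01 − 1.2897 = 3.7203%.
TFP share of growth = 3.7203 / 5.01 × 100 = 74.257%.

Total factor productivity accounted for 74.3% of growth.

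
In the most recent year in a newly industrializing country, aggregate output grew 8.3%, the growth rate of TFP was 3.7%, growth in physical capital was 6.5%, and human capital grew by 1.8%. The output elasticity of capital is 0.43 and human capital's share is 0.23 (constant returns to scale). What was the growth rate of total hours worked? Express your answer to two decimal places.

Labor's share = 1 − 0.43 − 0.23 = 0.34.
gY = gA + 0.43×6.5 + 0.23×1.8 + 0.34×g.
0.34×g = 8.3 − 3.7 − 3.209 = 1.391.
g = 1.391 / 0.34 = 4.0912%.

4.09%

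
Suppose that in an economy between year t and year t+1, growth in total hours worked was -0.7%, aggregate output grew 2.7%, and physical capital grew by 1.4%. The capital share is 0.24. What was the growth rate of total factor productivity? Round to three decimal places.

Total factor productivity growth was 2.896%.

Labor's share = 1 − 0.24 = 0.76.
Physical capital: 0.24 × 1.4 = 0.336 pp.
Total hours worked: 0.76 × (-0.7) = -0.532 pp.
TFP growth = 2.7 + 0.196 = 2.896%.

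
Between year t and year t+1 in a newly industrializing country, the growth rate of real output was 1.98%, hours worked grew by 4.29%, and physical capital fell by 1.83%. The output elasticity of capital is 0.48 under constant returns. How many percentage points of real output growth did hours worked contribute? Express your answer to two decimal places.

Labor's share = 1 − 0.48 = 0.52.
Contribution = share × growth = 0.52 × 4.29 = 2.2308 pp.

2.23 pp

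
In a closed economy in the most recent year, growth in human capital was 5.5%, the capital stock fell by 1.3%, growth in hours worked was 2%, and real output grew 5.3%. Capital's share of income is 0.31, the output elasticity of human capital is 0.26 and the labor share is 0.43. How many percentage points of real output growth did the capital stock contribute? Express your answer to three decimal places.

Contribution = share × growth = 0.31 × (-1.3) = -0.403 pp.

-0.403 percentage points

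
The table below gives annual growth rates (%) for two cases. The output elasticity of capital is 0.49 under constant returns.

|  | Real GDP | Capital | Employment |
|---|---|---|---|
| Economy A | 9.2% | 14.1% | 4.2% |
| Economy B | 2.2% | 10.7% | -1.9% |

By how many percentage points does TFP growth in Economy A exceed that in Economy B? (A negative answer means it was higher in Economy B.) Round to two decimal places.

Labor's share = 1 − 0.49 = 0.51.
Economy A: TFP = 9.2 − 6.909 − 2.142 = 0.149%.
Economy B: TFP = 2.2 − 5.243 + 0.969 = -2.074%.
Difference = 0.149 − (-2.074) = 2.223 pp.

2.22 percentage points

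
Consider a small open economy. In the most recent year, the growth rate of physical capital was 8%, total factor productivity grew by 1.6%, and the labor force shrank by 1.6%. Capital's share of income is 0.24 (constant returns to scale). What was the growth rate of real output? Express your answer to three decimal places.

Labor's share = 1 − 0.24 = 0.76.
Physical capital: 0.24 × 8 = 1.92 pp.
The labor force: 0.76 × (-1.6) = -1.216 pp.
Output growth = 1.6 + 0.704 = 2.304%.

2.304%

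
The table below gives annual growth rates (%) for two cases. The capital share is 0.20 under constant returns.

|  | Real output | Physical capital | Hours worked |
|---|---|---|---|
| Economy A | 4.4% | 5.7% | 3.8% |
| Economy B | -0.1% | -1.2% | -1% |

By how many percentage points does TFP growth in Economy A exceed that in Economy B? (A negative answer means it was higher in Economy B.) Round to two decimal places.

-0.72 percentage points

Labor's share = 1 − 0.2 = 0.8.
Economy A: TFP = 4.4 − 1.14 − 3.04 = 0.22%.
Economy B: TFP = -0.1 + 0.24 + 0.8 = 0.94%.
Difference = 0.22 − (0.94) = -0.72 pp.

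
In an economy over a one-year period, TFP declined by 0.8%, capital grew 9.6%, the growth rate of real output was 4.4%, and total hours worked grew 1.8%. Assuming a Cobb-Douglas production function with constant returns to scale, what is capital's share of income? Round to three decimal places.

gY = gA + α·gK + (1−α)·gL, so gY − gA − gL = α(gK − gL).
4.4 + 0.8 − 1.8 = α × (9.6 − 1.8).
3.4 = 7.8 α, so α = 0.4359.

0.436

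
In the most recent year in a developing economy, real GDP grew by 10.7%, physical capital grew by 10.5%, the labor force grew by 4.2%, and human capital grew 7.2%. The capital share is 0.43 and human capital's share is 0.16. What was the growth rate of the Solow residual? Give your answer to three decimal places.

3.311%

Labor's share = 1 − 0.43 − 0.16 = 0.41.
Physical capital: 0.43 × 10.5 = 4.515 pp.
Human capital: 0.16 × 7.2 = 1.152 pp.
The labor force: 0.41 × 4.2 = 1.722 pp.
TFP growth = 10.7 − 7.389 = 3.311%.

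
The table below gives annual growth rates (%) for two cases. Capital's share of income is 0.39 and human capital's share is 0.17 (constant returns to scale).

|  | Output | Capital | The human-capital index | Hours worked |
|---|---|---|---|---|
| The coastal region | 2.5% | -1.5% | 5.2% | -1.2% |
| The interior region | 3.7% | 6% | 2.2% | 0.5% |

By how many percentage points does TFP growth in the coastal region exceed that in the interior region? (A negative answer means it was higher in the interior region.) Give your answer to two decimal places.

Labor's share = 1 − 0.39 − 0.17 = 0.44.
The coastal region: TFP = 2.5 + 0.585 − 0.884 + 0.528 = 2.729%.
The interior region: TFP = 3.7 − 2.34 − 0.374 − 0.22 = 0.766%.
Difference = 2.729 − (0.766) = 1.963 pp.

1.96 percentage points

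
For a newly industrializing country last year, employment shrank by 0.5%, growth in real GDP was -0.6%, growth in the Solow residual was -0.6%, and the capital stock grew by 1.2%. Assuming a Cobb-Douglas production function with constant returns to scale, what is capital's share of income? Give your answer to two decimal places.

gY = gA + α·gK + (1−α)·gL, so gY − gA − gL = α(gK − gL).
-0.6 + 0.6 + 0.5 = α × (1.2 − (-0.5)).
0.5 = 1.7 α, so α = 0.2941.

Capital's share of income is 0.29.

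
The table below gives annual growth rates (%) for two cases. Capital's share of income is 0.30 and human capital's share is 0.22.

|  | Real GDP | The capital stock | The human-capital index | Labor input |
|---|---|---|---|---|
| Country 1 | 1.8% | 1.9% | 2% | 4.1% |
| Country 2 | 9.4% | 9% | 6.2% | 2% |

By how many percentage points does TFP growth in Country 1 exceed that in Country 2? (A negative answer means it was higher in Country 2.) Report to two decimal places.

Labor's share = 1 − 0.3 − 0.22 = 0.48.
Country 1: TFP = 1.8 − 0.57 − 0.44 − 1.968 = -1.178%.
Country 2: TFP = 9.4 − 2.7 − 1.364 − 0.96 = 4.376%.
Difference = -1.178 − (4.376) = -5.554 pp.

-5.55 percentage points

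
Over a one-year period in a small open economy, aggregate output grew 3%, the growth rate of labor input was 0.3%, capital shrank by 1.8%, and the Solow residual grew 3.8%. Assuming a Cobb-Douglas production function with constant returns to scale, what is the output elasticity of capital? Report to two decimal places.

0.52

gY = gA + α·gK + (1−α)·gL, so gY − gA − gL = α(gK − gL).
3 − 3.8 − 0.3 = α × (-1.8 − 0.3).
-1.1 = -2.1 α, so α = 0.5238.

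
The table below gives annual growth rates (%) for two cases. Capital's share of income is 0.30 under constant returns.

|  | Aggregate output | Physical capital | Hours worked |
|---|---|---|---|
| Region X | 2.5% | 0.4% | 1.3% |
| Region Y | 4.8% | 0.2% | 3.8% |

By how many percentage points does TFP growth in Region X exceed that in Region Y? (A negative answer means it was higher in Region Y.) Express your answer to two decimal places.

-0.61 percentage points

Labor's share = 1 − 0.3 = 0.7.
Region X: TFP = 2.5 − 0.12 − 0.91 = 1.47%.
Region Y: TFP = 4.8 − 0.06 − 2.66 = 2.08%.
Difference = 1.47 − (2.08) = -0.61 pp.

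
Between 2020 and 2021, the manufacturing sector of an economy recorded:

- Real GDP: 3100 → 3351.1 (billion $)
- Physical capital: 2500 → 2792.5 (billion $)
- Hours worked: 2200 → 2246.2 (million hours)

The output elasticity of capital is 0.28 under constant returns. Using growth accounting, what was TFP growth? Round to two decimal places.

Real GDP growth = (3351.1 − 3100) / 3100 = 8.1%.
Physical capital growth = (2792.5 − 2500) / 2500 = 11.7%.
Hours worked growth = (2246.2 − 2200) / 2200 = 2.1%.
Labor's share = 1 − 0.28 = 0.72.
Physical capital: 0.28 × 11.7 = 3.276 pp.
Hours worked: 0.72 × 2.1 = 1.512 pp.
TFP growth = 8.1 − 4.788 = 3.312%.

3.31%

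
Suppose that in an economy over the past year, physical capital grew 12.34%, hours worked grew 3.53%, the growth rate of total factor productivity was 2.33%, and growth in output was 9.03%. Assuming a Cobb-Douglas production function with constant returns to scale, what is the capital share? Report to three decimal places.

0.360

gY = gA + α·gK + (1−α)·gL, so gY − gA − gL = α(gK − gL).
9.03 − 2.33 − 3.53 = α × (12.34 − 3.53).
3.17 = 8.81 α, so α = 0.35982.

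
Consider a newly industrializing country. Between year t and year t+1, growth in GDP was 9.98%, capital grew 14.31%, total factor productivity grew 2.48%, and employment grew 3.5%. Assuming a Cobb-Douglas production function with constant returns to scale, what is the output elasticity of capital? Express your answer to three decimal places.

gY = gA + α·gK + (1−α)·gL, so gY − gA − gL = α(gK − gL).
9.98 − 2.48 − 3.5 = α × (14.31 − 3.5).
4 = 10.81 α, so α = 0.37003.

The output elasticity of capital is 0.370.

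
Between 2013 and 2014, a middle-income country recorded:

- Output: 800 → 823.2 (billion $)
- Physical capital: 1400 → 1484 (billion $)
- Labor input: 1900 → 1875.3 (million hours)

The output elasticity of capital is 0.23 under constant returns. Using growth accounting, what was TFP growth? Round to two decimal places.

Output growth = (823.2 − 800) / 800 = 2.9%.
Physical capital growth = (1484 − 1400) / 1400 = 6%.
Labor input growth = (1875.3 − 1900) / 1900 = -1.3%.
Labor's share = 1 − 0.23 = 0.77.
Physical capital: 0.23 × 6 = 1.38 pp.
Labor input: 0.77 × (-1.3) = -1.001 pp.
TFP growth = 2.9 − 0.379 = 2.521%.

TFP growth was 2.52%.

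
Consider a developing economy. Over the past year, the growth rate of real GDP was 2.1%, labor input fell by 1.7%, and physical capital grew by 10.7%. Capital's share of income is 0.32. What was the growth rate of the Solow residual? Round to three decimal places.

Labor's share = 1 − 0.32 = 0.68.
Physical capital: 0.32 × 10.7 = 3.424 pp.
Labor input: 0.68 × (-1.7) = -1.156 pp.
TFP growth = 2.1 − 2.268 = -0.168%.

-0.168%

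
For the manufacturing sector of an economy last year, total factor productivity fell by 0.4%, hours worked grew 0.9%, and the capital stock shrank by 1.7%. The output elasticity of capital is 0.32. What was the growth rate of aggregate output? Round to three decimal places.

Labor's share = 1 − 0.32 = 0.68.
The capital stock: 0.32 × (-1.7) = -0.544 pp.
Hours worked: 0.68 × 0.9 = 0.612 pp.
Output growth = -0.4 + 0.068 = -0.332%.

-0.332%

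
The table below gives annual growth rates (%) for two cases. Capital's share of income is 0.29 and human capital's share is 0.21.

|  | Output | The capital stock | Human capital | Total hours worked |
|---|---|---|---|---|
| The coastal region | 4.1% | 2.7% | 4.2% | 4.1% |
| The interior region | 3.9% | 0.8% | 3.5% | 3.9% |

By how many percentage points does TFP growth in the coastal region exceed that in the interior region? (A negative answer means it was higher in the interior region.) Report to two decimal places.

-0.60 percentage points

Labor's share = 1 − 0.29 − 0.21 = 0.5.
The coastal region: TFP = 4.1 − 0.783 − 0.882 − 2.05 = 0.385%.
The interior region: TFP = 3.9 − 0.232 − 0.735 − 1.95 = 0.983%.
Difference = 0.385 − (0.983) = -0.598 pp.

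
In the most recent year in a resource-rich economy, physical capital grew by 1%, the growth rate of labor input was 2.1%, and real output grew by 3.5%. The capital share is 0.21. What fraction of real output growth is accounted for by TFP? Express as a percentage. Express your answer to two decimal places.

Labor's share = 1 − 0.21 = 0.79.
Physical capital: 0.21 × 1 = 0.21 pp.
Labor input: 0.79 × 2.1 = 1.659 pp.
TFP growth = 3.5 − 1.869 = 1.631%.
TFP share of growth = 1.631 / 3.5 × 100 = 46.6%.

TFP accounted for 46.60% of growth.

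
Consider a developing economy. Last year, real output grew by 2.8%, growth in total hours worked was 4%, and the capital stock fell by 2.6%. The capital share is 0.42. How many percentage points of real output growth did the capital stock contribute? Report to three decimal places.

-1.092 percentage points

Contribution = share × growth = 0.42 × (-2.6) = -1.092 pp.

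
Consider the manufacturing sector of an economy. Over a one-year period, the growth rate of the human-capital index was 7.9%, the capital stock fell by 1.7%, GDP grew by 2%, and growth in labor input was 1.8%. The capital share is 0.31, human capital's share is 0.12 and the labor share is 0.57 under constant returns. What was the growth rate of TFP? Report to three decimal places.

Labor's share = 1 − 0.31 − 0.12 = 0.57.
The capital stock: 0.31 × (-1.7) = -0.527 pp.
The human-capital index: 0.12 × 7.9 = 0.948 pp.
Labor input: 0.57 × 1.8 = 1.026 pp.
TFP growth = 2 − 1.447 = 0.553%.

TFP grew 0.553%.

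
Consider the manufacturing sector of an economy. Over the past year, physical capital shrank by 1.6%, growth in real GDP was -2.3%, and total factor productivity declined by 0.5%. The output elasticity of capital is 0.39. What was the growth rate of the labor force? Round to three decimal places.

Labor's share = 1 − 0.39 = 0.61.
gY = gA + 0.39×(-1.6) + 0.61×g.
0.61×g = -2.3 + 0.5 + 0.624 = -1.176.
g = -1.176 / 0.61 = -1.92787%.

-1.928%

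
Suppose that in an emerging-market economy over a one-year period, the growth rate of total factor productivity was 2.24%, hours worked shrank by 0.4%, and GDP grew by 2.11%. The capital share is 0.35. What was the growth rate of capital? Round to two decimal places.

Capital grew 0.37%.

Labor's share = 1 − 0.35 = 0.65.
gY = gA + 0.65×(-0.4) + 0.35×g.
0.35×g = 2.11 − 2.24 + 0.26 = 0.13.
g = 0.13 / 0.35 = 0.3714%.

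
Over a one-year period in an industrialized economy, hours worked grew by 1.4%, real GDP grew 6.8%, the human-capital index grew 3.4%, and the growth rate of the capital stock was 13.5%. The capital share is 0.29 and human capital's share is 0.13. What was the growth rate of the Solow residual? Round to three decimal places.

Labor's share = 1 − 0.29 − 0.13 = 0.58.
The capital stock: 0.29 × 13.5 = 3.915 pp.
The human-capital index: 0.13 × 3.4 = 0.442 pp.
Hours worked: 0.58 × 1.4 = 0.812 pp.
TFP growth = 6.8 − 5.169 = 1.631%.

The Solow residual grew 1.631%.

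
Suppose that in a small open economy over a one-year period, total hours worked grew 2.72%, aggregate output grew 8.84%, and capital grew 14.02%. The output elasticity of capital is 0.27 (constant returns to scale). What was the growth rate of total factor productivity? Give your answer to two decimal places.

3.07%

Labor's share = 1 − 0.27 = 0.73.
Capital: 0.27 × 14.02 = 3.7854 pp.
Total hours worked: 0.73 × 2.72 = 1.9856 pp.
TFP growth = 8.84 − 5.771 = 3.069%.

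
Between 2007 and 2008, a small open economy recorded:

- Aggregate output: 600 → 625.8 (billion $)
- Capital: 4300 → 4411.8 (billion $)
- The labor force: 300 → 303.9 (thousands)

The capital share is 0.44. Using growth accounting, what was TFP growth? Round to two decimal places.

2.43%

Aggregate output growth = (625.8 − 600) / 600 = 4.3%.
Capital growth = (4411.8 − 4300) / 4300 = 2.6%.
The labor force growth = (303.9 − 300) / 300 = 1.3%.
Labor's share = 1 − 0.44 = 0.56.
Capital: 0.44 × 2.6 = 1.144 pp.
The labor force: 0.56 × 1.3 = 0.728 pp.
TFP growth = 4.3 − 1.872 = 2.428%.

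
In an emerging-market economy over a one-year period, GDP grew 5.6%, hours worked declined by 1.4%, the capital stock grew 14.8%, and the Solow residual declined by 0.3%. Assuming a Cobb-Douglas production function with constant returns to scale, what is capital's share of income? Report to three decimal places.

gY = gA + α·gK + (1−α)·gL, so gY − gA − gL = α(gK − gL).
5.6 + 0.3 + 1.4 = α × (14.8 − (-1.4)).
7.3 = 16.2 α, so α = 0.45062.

Capital's share of income is 0.451.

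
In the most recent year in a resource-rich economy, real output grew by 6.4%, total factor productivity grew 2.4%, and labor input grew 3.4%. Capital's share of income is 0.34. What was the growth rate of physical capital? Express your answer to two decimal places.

5.16%

Labor's share = 1 − 0.34 = 0.66.
gY = gA + 0.66×3.4 + 0.34×g.
0.34×g = 6.4 − 2.4 − 2.244 = 1.756.
g = 1.756 / 0.34 = 5.1647%.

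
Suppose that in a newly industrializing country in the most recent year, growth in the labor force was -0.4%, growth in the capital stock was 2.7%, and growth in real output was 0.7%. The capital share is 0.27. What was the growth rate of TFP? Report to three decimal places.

0.263%

Labor's share = 1 − 0.27 = 0.73.
The capital stock: 0.27 × 2.7 = 0.729 pp.
The labor force: 0.73 × (-0.4) = -0.292 pp.
TFP growth = 0.7 − 0.437 = 0.263%.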